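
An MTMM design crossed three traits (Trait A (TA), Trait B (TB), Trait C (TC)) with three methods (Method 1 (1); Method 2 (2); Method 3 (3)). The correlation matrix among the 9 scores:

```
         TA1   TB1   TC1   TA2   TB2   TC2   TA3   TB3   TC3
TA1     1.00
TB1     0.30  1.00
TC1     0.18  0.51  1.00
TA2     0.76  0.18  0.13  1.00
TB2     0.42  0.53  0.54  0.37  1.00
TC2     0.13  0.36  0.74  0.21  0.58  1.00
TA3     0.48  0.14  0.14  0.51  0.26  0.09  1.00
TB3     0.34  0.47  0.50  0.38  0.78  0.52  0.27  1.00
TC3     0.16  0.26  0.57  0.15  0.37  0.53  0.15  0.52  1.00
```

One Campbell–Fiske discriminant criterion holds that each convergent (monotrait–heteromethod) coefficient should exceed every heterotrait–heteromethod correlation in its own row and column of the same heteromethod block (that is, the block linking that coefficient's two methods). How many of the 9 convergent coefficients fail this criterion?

2

Each convergent coefficient versus the relevant comparison correlations:
TA (methods 1·2): 0.76 vs {0.42, 0.18, 0.13, 0.13} → pass.
TA (methods 1·3): 0.48 vs {0.34, 0.14, 0.16, 0.14} → pass.
TA (methods 2·3): 0.51 vs {0.38, 0.26, 0.15, 0.09} → pass.
TB (methods 1·2): 0.53 vs {0.18, 0.42, 0.36, 0.54} → fail.
TB (methods 1·3): 0.47 vs {0.14, 0.34, 0.26, 0.50} → fail.
TB (methods 2·3): 0.78 vs {0.26, 0.38, 0.37, 0.52} → pass.
TC (methods 1·2): 0.74 vs {0.13, 0.13, 0.54, 0.36} → pass.
TC (methods 1·3): 0.57 vs {0.14, 0.16, 0.50, 0.26} → pass.
TC (methods 2·3): 0.53 vs {0.09, 0.15, 0.52, 0.37} → pass.
2 of 9 fail.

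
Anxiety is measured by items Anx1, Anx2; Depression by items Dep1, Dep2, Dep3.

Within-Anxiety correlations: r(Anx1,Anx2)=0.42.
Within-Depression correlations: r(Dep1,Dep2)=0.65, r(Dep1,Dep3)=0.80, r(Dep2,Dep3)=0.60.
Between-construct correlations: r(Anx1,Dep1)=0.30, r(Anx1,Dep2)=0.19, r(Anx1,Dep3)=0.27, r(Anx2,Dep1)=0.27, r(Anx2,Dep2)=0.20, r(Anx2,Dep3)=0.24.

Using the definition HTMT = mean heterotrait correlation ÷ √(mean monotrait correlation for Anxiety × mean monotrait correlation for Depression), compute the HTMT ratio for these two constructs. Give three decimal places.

0.457

Mean heterotrait r = 1.47/6 = 0.2450.
Mean within-Anx = 0.42/1 = 0.4200; mean within-Dep = 2.05/3 = 0.6833.
Geometric mean = √(0.4200 × 0.6833) = 0.5357.
HTMT = 0.2450 / 0.5357 = 0.457.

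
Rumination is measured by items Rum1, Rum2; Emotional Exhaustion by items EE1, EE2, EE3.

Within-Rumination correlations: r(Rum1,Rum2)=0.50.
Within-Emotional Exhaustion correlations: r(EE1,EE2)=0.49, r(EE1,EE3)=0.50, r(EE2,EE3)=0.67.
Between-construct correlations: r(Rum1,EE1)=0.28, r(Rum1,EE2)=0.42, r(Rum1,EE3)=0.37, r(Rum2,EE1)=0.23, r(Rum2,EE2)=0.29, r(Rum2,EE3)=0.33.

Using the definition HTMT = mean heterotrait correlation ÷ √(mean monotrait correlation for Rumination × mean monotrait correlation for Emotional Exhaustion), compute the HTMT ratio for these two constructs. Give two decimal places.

0.61

Between-construct mean = 1.92/6 = 0.3200.
Mean within-Rum = 0.50/1 = 0.5000; mean within-EE = 1.66/3 = 0.5533.
Geometric mean = √(0.5000 × 0.5533) = 0.5260.
HTMT = 0.3200 / 0.5260 = 0.61.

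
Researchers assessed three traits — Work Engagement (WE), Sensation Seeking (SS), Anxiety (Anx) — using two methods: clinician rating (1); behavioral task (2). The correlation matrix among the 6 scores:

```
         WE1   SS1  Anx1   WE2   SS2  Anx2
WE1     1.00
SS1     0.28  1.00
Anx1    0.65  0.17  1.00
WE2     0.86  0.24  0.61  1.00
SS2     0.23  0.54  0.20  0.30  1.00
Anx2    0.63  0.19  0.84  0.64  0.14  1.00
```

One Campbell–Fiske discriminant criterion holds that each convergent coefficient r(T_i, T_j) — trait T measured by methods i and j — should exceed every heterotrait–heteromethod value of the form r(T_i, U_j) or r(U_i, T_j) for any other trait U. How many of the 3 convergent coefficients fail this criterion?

0

Convergent coefficients and their comparison sets:
WE (methods 1·2): 0.86 vs {0.23, 0.24, 0.63, 0.61} → pass.
SS (methods 1·2): 0.54 vs {0.24, 0.23, 0.19, 0.20} → pass.
Anx (methods 1·2): 0.84 vs {0.61, 0.63, 0.20, 0.19} → pass.
0 of 3 fail.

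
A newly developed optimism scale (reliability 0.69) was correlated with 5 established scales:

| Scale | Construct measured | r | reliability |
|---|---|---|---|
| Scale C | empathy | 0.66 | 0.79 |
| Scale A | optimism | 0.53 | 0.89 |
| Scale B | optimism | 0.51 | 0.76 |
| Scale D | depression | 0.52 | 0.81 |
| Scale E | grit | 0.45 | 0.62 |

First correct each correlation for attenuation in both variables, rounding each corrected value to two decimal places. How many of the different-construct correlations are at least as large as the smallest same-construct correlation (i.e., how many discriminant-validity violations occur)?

Disattenuated r (r / √(r_scale · r_new)):
  Scale C (disc): 0.66 / √(0.79·0.69) = 0.89
  Scale A (conv): 0.53 / √(0.89·0.69) = 0.68
  Scale B (conv): 0.51 / √(0.76·0.69) = 0.70
  Scale D (disc): 0.52 / √(0.81·0.69) = 0.70
  Scale E (disc): 0.45 / √(0.62·0.69) = 0.69
Smallest convergent = 0.68. Discriminant values: 0.89, 0.70, 0.69; count ≥ 0.68 → 3.

3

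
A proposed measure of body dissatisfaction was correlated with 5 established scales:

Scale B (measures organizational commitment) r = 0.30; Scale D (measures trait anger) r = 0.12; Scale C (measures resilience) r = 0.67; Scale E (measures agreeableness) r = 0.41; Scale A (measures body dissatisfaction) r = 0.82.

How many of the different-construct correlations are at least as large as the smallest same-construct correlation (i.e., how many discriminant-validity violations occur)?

0

Convergent (same construct = body dissatisfaction): Scale A.
Smallest convergent = 0.82. Discriminant values: 0.30, 0.12, 0.67, 0.41; count ≥ 0.82 → 0.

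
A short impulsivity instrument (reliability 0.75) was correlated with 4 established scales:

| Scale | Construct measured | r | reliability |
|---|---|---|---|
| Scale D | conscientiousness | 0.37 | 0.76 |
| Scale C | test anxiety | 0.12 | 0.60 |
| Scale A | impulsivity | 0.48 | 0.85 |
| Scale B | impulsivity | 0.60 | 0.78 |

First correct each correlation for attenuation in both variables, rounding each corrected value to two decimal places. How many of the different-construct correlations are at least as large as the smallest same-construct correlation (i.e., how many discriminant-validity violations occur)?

0

Disattenuated r (r / √(r_scale · r_new)):
  Scale D (disc): 0.37 / √(0.76·0.75) = 0.49
  Scale C (disc): 0.12 / √(0.60·0.75) = 0.18
  Scale A (conv): 0.48 / √(0.85·0.75) = 0.60
  Scale B (conv): 0.60 / √(0.78·0.75) = 0.78
Smallest convergent = 0.60. Discriminant values: 0.49, 0.18; count ≥ 0.60 → 0.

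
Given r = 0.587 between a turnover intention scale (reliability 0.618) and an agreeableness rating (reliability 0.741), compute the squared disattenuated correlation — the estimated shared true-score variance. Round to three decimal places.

Disattenuated r = 0.587 / √(0.618 × 0.741) = 0.587 / 0.6767 = 0.8674.
Shared true-score variance = 0.8674² = 0.7524 ≈ 0.752.

0.752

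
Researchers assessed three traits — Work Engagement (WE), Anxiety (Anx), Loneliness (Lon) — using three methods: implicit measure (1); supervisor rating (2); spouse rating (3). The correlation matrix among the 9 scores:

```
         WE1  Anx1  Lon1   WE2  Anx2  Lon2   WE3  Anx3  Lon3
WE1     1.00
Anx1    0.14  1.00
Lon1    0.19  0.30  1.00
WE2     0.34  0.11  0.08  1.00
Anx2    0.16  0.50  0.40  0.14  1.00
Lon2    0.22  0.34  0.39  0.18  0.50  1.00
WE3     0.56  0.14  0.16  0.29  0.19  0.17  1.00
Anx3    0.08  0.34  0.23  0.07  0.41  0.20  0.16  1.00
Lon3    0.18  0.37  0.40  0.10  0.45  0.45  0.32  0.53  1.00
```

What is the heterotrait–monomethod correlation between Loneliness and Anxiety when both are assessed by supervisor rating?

Different traits, same method: r(Lon2, Anx2) = 0.50.

0.50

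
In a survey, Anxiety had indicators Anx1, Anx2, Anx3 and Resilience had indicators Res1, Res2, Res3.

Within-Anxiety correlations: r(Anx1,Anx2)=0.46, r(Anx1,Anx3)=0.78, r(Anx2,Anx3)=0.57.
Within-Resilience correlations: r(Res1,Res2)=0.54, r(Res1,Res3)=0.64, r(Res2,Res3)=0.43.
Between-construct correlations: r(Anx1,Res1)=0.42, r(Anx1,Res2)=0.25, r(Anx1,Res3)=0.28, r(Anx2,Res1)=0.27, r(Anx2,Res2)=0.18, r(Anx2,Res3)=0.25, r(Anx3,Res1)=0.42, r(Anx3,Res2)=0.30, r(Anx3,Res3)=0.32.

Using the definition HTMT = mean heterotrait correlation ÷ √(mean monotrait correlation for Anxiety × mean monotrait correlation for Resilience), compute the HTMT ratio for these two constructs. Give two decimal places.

Mean heterotrait r = 2.69/9 = 0.2989.
Mean within-Anx = 1.81/3 = 0.6033; mean within-Res = 1.61/3 = 0.5367.
Geometric mean = √(0.6033 × 0.5367) = 0.5690.
HTMT = 0.2989 / 0.5690 = 0.53.

0.53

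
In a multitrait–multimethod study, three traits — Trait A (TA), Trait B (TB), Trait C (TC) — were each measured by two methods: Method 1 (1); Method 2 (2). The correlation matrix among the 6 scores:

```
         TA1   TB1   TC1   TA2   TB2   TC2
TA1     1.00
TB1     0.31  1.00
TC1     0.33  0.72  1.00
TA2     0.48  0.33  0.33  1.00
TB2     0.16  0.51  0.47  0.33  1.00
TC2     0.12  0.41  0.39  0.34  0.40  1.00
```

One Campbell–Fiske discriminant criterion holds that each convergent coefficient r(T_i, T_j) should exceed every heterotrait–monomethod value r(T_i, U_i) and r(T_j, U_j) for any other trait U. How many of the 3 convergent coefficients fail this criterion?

2

Checking each validity diagonal entry against its comparison values:
TA (methods 1·2): 0.48 vs {0.31, 0.33, 0.33, 0.34} → pass.
TB (methods 1·2): 0.51 vs {0.31, 0.33, 0.72, 0.40} → fail.
TC (methods 1·2): 0.39 vs {0.33, 0.34, 0.72, 0.40} → fail.
2 of 3 fail.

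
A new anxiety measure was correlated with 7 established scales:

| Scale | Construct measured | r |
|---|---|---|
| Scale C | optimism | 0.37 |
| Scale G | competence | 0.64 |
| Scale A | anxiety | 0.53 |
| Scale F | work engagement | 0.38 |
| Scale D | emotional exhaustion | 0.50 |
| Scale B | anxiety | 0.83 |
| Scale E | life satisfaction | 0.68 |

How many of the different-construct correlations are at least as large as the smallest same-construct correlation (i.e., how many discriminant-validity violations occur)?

Convergent (same construct = anxiety): Scale A, Scale B.
Smallest convergent = 0.53. Discriminant values: 0.37, 0.64, 0.38, 0.50, 0.68; count ≥ 0.53 → 2.

2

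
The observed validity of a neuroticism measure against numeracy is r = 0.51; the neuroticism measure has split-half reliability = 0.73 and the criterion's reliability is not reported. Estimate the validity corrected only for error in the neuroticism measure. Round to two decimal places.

0.60

Single correction: r_c = r_obs / √r_xx = 0.51 / √0.73 = 0.51 / 0.8544 ≈ 0.60.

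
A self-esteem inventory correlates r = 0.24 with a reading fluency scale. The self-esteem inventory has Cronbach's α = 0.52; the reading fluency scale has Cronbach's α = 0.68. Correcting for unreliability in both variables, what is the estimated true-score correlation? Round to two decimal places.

r_true = r_obs / √(r_xx · r_yy) = 0.24 / √(0.52 × 0.68) = 0.24 / √0.3536 = 0.24 / 0.5946 ≈ 0.40.

0.40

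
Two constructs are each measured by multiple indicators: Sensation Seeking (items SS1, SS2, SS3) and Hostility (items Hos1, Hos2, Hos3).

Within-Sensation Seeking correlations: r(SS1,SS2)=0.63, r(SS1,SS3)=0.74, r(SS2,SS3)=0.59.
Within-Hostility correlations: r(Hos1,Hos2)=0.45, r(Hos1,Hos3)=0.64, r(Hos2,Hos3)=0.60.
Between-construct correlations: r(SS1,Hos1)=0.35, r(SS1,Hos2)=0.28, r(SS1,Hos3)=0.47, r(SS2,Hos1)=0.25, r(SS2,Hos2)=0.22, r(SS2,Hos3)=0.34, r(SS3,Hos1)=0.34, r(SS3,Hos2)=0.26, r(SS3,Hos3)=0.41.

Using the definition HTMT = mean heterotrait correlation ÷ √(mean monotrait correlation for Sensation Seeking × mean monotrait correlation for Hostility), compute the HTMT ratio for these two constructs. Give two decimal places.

0.53

Mean between = 2.92/9 = 0.3244.
Mean within-SS = 1.96/3 = 0.6533; mean within-Hos = 1.69/3 = 0.5633.
Geometric mean = √(0.6533 × 0.5633) = 0.6066.
HTMT = 0.3244 / 0.6066 = 0.53.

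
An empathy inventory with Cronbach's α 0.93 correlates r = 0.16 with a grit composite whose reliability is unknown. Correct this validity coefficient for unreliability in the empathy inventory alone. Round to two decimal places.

0.17

Single correction: r_c = r_obs / √r_xx = 0.16 / √0.93 = 0.16 / 0.9644 ≈ 0.17.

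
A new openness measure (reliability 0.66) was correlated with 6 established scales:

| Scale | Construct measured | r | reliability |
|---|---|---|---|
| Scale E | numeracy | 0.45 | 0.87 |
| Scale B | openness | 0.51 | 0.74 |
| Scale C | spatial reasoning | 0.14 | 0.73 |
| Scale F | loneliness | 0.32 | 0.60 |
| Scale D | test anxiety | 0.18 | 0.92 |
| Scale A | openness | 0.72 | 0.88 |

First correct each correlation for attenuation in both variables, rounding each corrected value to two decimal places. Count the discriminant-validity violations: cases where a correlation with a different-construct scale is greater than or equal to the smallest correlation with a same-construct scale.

Disattenuated r (r / √(r_scale · r_new)):
  Scale E (disc): 0.45 / √(0.87·0.66) = 0.59
  Scale B (conv): 0.51 / √(0.74·0.66) = 0.73
  Scale C (disc): 0.14 / √(0.73·0.66) = 0.20
  Scale F (disc): 0.32 / √(0.60·0.66) = 0.51
  Scale D (disc): 0.18 / √(0.92·0.66) = 0.23
  Scale A (conv): 0.72 / √(0.88·0.66) = 0.94
Smallest convergent = 0.73. Discriminant values: 0.59, 0.20, 0.51, 0.23; count ≥ 0.73 → 0.

0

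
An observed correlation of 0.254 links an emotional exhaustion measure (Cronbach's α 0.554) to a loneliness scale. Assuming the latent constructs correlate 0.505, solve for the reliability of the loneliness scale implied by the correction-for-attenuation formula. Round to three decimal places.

r_true = r_obs / √(r_xx · r_yy) ⇒ 0.505 = 0.254 / √(0.554 · r_yy).
√(0.554 · r_yy) = 0.254 / 0.505 = 0.5030; 0.554 · r_yy = 0.2530; r_yy = 0.2530 / 0.554 ≈ 0.457.

0.457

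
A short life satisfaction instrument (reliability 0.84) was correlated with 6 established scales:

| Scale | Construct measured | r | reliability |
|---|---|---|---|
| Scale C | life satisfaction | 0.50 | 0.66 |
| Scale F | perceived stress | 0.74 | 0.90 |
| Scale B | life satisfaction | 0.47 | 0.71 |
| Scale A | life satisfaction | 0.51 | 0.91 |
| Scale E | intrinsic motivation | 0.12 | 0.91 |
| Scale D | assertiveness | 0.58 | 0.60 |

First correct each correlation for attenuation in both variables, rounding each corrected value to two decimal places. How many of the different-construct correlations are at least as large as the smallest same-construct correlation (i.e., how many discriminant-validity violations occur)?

Disattenuated r (r / √(r_scale · r_new)):
  Scale C (conv): 0.50 / √(0.66·0.84) = 0.67
  Scale F (disc): 0.74 / √(0.90·0.84) = 0.85
  Scale B (conv): 0.47 / √(0.71·0.84) = 0.61
  Scale A (conv): 0.51 / √(0.91·0.84) = 0.58
  Scale E (disc): 0.12 / √(0.91·0.84) = 0.14
  Scale D (disc): 0.58 / √(0.60·0.84) = 0.82
Smallest convergent = 0.58. Discriminant values: 0.85, 0.14, 0.82; count ≥ 0.58 → 2.

2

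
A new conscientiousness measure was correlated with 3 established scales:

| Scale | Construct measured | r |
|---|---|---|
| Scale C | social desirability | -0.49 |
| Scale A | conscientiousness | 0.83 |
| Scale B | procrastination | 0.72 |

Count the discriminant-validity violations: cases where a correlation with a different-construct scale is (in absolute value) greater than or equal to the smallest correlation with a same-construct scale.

Convergent (same construct = conscientiousness): Scale A.
Smallest convergent = 0.83. Discriminant |r|: 0.49, 0.72; count ≥ 0.83 → 0.

0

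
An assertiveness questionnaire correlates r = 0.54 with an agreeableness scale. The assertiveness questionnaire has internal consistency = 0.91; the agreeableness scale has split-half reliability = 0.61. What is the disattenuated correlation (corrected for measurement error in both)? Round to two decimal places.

r_true = r_obs / √(r_xx · r_yy) = 0.54 / √(0.91 × 0.61) = 0.54 / √0.5551 = 0.54 / 0.7451 ≈ 0.72.

0.72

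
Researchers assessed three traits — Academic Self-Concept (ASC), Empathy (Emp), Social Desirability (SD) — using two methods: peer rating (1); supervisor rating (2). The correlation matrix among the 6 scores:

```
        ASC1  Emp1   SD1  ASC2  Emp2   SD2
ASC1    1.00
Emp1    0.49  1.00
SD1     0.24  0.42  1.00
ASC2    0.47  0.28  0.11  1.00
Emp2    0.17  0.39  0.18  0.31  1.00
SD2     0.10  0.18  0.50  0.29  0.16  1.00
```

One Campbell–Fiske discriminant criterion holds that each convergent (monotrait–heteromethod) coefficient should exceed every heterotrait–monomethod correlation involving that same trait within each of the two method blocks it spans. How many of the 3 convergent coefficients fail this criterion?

Convergent coefficients and their comparison sets:
ASC (methods 1·2): 0.47 vs {0.49, 0.31, 0.24, 0.29} → fail.
Emp (methods 1·2): 0.39 vs {0.49, 0.31, 0.42, 0.16} → fail.
SD (methods 1·2): 0.50 vs {0.24, 0.29, 0.42, 0.16} → pass.
2 of 3 fail.

2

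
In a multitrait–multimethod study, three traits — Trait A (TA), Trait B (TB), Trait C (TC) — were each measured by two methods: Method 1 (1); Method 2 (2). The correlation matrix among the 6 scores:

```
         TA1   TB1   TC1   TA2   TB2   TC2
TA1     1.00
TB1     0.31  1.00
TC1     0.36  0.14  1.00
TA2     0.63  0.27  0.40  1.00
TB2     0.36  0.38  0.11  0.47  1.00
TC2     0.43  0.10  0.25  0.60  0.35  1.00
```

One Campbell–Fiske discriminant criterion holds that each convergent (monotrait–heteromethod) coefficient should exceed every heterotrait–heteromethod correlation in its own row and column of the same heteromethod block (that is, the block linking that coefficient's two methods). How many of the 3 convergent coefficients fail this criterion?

1

Convergent coefficients and their comparison sets:
TA (methods 1·2): 0.63 vs {0.36, 0.27, 0.43, 0.40} → pass.
TB (methods 1·2): 0.38 vs {0.27, 0.36, 0.10, 0.11} → pass.
TC (methods 1·2): 0.25 vs {0.40, 0.43, 0.11, 0.10} → fail.
1 of 3 fail.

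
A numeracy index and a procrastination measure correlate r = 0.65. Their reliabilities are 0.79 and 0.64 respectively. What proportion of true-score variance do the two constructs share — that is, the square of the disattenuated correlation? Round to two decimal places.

Disattenuated r = 0.65 / √(0.79 × 0.64) = 0.65 / 0.7111 = 0.9141.
Shared true-score variance = 0.9141² = 0.8356 ≈ 0.84.

0.84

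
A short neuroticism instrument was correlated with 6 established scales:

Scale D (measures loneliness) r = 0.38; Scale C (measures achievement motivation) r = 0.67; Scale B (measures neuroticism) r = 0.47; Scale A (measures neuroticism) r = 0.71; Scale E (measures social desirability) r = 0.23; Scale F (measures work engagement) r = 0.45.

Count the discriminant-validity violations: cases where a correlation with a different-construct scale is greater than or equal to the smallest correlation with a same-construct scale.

1

Convergent (same construct = neuroticism): Scale B, Scale A.
Smallest convergent = 0.47. Discriminant values: 0.38, 0.67, 0.23, 0.45; count ≥ 0.47 → 1.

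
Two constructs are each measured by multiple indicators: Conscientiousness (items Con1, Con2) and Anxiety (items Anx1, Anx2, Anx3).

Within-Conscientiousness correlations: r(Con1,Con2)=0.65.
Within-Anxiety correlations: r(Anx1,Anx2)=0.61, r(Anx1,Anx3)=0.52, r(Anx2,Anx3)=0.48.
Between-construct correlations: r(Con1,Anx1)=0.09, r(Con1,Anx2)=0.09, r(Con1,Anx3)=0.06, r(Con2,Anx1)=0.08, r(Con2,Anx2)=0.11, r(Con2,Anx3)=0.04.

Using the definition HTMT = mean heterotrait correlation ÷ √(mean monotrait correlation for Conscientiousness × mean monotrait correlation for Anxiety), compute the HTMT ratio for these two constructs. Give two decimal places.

0.13

Between-construct mean = 0.47/6 = 0.0783.
Mean within-Con = 0.65/1 = 0.6500; mean within-Anx = 1.61/3 = 0.5367.
Geometric mean = √(0.6500 × 0.5367) = 0.5906.
HTMT = 0.0783 / 0.5906 = 0.13.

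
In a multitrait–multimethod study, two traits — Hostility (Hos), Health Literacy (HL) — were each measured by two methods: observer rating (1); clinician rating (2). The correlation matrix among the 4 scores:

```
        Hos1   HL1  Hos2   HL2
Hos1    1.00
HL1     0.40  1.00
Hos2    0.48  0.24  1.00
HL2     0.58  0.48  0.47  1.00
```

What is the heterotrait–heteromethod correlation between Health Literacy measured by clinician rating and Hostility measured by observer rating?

0.58

Different traits and methods: r(HL2, Hos1) = 0.58.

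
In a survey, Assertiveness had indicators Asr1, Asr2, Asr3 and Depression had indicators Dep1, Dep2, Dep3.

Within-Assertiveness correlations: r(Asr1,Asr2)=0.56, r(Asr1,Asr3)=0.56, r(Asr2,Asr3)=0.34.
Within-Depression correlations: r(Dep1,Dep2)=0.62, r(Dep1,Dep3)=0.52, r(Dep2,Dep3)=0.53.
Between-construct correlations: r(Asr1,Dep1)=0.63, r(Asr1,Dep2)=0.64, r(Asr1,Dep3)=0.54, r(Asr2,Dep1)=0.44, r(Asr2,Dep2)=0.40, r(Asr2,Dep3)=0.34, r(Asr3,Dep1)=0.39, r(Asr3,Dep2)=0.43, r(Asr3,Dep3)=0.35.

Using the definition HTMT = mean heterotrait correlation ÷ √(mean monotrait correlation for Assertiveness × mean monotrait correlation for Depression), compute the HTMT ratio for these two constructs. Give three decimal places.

0.888

Mean between = 4.16/9 = 0.4622.
Mean within-Asr = 1.46/3 = 0.4867; mean within-Dep = 1.67/3 = 0.5567.
Geometric mean = √(0.4867 × 0.5567) = 0.5205.
HTMT = 0.4622 / 0.5205 = 0.888.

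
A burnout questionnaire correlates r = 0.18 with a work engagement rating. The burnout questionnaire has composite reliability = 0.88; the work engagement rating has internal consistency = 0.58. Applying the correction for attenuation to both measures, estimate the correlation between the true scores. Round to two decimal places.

r_true = r_obs / √(r_xx · r_yy) = 0.18 / √(0.88 × 0.58) = 0.18 / √0.5104 = 0.18 / 0.7144 ≈ 0.25.

0.25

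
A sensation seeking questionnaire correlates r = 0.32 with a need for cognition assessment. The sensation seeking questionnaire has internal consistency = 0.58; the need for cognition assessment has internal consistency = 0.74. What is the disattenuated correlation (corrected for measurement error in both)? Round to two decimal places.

r_true = r_obs / √(r_xx · r_yy) = 0.32 / √(0.58 × 0.74) = 0.32 / √0.4292 = 0.32 / 0.6551 ≈ 0.49.

0.49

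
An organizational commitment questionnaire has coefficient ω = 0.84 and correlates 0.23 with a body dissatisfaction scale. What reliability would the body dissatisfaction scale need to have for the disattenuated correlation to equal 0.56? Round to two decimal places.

r_true = r_obs / √(r_xx · r_yy) ⇒ 0.56 = 0.23 / √(0.84 · r_yy).
√(0.84 · r_yy) = 0.23 / 0.56 = 0.4107; 0.84 · r_yy = 0.1687; r_yy = 0.1687 / 0.84 ≈ 0.20.

0.20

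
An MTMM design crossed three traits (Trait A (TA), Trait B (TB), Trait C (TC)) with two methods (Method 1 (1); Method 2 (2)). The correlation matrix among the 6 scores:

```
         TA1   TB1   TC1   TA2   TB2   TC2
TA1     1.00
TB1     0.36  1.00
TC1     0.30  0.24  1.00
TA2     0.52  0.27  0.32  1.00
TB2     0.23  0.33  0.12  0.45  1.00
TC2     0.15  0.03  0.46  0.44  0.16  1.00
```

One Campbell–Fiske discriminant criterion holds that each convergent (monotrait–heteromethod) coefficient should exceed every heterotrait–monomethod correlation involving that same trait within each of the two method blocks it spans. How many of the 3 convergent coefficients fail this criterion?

Checking each validity diagonal entry against its comparison values:
TA (methods 1·2): 0.52 vs {0.36, 0.45, 0.30, 0.44} → pass.
TB (methods 1·2): 0.33 vs {0.36, 0.45, 0.24, 0.16} → fail.
TC (methods 1·2): 0.46 vs {0.30, 0.44, 0.24, 0.16} → pass.
1 of 3 fail.

1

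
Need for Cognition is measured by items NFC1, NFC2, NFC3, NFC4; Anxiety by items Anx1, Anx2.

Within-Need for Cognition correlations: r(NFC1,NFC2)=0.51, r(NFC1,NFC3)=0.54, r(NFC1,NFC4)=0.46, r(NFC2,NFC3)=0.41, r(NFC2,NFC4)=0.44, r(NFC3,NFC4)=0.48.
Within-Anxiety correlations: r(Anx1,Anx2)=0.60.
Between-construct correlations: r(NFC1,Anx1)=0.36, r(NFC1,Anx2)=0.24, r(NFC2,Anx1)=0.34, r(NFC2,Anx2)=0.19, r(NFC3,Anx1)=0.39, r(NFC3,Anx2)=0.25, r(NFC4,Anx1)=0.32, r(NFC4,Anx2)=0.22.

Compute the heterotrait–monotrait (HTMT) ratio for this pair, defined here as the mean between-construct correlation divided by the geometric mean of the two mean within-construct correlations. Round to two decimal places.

0.54

Mean between = 2.31/8 = 0.2888.
Mean within-NFC = 2.84/6 = 0.4733; mean within-Anx = 0.60/1 = 0.6000.
Geometric mean = √(0.4733 × 0.6000) = 0.5329.
HTMT = 0.2888 / 0.5329 = 0.54.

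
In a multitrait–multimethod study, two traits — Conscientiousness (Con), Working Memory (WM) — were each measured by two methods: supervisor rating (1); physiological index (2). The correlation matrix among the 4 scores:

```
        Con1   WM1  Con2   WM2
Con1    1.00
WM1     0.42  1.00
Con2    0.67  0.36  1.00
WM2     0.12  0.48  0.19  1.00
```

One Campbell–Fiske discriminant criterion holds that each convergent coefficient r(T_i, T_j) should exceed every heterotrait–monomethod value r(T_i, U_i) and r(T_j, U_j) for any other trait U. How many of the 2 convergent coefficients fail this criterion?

0

Each convergent coefficient versus the relevant comparison correlations:
Con (methods 1·2): 0.67 vs {0.42, 0.19} → pass.
WM (methods 1·2): 0.48 vs {0.42, 0.19} → pass.
0 of 2 fail.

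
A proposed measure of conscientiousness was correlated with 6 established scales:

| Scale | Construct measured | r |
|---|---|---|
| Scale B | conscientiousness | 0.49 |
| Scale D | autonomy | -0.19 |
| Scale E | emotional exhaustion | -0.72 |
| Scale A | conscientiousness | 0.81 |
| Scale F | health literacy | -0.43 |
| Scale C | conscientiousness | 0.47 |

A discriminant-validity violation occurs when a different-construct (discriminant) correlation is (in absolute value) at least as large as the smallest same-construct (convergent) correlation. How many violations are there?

Convergent (same construct = conscientiousness): Scale B, Scale A, Scale C.
Smallest convergent = 0.47. Discriminant |r|: 0.19, 0.72, 0.43; count ≥ 0.47 → 1.

1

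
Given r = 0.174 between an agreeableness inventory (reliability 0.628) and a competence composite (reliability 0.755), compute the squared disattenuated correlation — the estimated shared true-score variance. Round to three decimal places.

0.064

Disattenuated r = 0.174 / √(0.628 × 0.755) = 0.174 / 0.6886 = 0.2527.
Shared true-score variance = 0.2527² = 0.0639 ≈ 0.064.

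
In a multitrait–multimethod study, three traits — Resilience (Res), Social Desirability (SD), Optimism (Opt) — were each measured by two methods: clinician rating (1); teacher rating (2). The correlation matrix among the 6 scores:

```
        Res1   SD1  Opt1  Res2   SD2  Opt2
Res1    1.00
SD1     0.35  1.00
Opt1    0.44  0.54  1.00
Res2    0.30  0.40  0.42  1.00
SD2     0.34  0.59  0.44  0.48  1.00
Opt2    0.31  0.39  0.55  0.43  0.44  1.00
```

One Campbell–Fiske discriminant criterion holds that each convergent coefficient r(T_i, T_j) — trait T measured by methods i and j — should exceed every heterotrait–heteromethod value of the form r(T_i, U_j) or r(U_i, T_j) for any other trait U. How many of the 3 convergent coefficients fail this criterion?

Convergent coefficients and their comparison sets:
Res (methods 1·2): 0.30 vs {0.34, 0.40, 0.31, 0.42} → fail.
SD (methods 1·2): 0.59 vs {0.40, 0.34, 0.39, 0.44} → pass.
Opt (methods 1·2): 0.55 vs {0.42, 0.31, 0.44, 0.39} → pass.
1 of 3 fail.

1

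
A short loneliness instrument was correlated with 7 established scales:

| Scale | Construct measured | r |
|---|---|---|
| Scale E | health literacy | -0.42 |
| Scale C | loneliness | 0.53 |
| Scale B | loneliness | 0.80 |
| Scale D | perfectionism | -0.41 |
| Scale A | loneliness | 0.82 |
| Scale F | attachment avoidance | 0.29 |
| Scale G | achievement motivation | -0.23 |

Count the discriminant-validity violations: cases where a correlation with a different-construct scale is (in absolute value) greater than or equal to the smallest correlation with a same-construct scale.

Convergent (same construct = loneliness): Scale C, Scale B, Scale A.
Smallest convergent = 0.53. Discriminant |r|: 0.42, 0.41, 0.29, 0.23; count ≥ 0.53 → 0.

0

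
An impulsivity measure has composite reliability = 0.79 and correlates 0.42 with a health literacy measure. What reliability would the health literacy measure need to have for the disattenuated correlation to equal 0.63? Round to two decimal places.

r_true = r_obs / √(r_xx · r_yy) ⇒ 0.63 = 0.42 / √(0.79 · r_yy).
√(0.79 · r_yy) = 0.42 / 0.63 = 0.6667; 0.79 · r_yy = 0.4445; r_yy = 0.4445 / 0.79 ≈ 0.56.

0.56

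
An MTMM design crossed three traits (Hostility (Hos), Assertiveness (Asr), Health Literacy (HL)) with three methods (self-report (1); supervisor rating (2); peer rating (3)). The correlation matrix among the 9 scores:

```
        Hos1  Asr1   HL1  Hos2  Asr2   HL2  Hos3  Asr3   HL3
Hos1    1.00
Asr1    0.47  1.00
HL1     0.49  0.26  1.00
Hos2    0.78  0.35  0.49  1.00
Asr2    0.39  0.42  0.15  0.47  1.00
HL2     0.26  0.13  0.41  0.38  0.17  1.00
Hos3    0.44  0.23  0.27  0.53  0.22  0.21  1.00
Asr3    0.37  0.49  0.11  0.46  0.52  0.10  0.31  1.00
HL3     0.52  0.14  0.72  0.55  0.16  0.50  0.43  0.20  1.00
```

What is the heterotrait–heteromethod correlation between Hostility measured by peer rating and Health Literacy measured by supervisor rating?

0.21

Different traits and methods: r(Hos3, HL2) = 0.21.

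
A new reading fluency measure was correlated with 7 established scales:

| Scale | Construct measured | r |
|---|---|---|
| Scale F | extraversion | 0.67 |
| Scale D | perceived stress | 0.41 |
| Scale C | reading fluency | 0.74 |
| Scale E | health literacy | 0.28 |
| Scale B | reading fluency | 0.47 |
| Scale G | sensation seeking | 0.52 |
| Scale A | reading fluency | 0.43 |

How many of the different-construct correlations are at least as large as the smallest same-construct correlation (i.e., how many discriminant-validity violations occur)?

Convergent (same construct = reading fluency): Scale C, Scale B, Scale A.
Smallest convergent = 0.43. Discriminant values: 0.67, 0.41, 0.28, 0.52; count ≥ 0.43 → 2.

2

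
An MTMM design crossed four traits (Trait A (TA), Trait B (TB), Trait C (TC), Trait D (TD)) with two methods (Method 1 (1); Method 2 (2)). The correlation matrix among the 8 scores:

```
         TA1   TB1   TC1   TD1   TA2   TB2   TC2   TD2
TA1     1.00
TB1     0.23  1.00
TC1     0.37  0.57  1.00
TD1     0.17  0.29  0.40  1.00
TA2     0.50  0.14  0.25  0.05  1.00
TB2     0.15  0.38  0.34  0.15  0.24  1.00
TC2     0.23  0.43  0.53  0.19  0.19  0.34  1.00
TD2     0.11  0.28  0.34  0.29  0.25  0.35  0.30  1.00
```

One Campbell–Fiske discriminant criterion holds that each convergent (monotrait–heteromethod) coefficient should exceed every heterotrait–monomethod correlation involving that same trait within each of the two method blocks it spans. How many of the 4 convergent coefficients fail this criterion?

Checking each validity diagonal entry against its comparison values:
TA (methods 1·2): 0.50 vs {0.23, 0.24, 0.37, 0.19, 0.17, 0.25} → pass.
TB (methods 1·2): 0.38 vs {0.23, 0.24, 0.57, 0.34, 0.29, 0.35} → fail.
TC (methods 1·2): 0.53 vs {0.37, 0.19, 0.57, 0.34, 0.40, 0.30} → fail.
TD (methods 1·2): 0.29 vs {0.17, 0.25, 0.29, 0.35, 0.40, 0.30} → fail.
3 of 4 fail.

3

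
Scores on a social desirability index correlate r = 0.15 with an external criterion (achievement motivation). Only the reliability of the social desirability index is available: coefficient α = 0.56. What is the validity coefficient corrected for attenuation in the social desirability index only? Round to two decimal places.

0.20

Single correction: r_c = r_obs / √r_xx = 0.15 / √0.56 = 0.15 / 0.7483 ≈ 0.20.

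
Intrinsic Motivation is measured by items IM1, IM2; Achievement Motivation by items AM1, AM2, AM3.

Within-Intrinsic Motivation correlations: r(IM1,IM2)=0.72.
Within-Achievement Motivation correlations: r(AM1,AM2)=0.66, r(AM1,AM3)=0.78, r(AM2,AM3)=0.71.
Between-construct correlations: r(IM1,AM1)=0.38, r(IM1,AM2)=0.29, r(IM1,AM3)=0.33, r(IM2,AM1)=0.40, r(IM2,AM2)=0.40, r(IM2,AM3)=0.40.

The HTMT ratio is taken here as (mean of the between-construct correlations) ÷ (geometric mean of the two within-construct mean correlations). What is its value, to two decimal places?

Mean between = 2.20/6 = 0.3667.
Mean within-IM = 0.72/1 = 0.7200; mean within-AM = 2.15/3 = 0.7167.
Geometric mean = √(0.7200 × 0.7167) = 0.7183.
HTMT = 0.3667 / 0.7183 = 0.51.

0.51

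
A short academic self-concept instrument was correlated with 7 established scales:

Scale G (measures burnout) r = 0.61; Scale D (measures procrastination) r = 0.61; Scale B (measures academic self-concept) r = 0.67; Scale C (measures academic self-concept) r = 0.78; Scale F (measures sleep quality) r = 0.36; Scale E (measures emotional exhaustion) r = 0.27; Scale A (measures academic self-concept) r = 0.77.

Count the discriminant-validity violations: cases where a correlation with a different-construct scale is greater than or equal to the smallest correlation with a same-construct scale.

0

Convergent (same construct = academic self-concept): Scale B, Scale C, Scale A.
Smallest convergent = 0.67. Discriminant values: 0.61, 0.61, 0.36, 0.27; count ≥ 0.67 → 0.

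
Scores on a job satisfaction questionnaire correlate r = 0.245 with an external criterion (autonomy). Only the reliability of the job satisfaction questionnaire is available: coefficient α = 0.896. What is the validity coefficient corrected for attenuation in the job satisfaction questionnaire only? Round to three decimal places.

Single correction: r_c = r_obs / √r_xx = 0.245 / √0.896 = 0.245 / 0.9466 ≈ 0.259.

0.259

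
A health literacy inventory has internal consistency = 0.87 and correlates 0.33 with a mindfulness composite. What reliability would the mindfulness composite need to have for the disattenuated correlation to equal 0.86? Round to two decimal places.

r_true = r_obs / √(r_xx · r_yy) ⇒ 0.86 = 0.33 / √(0.87 · r_yy).
√(0.87 · r_yy) = 0.33 / 0.86 = 0.3837; 0.87 · r_yy = 0.1472; r_yy = 0.1472 / 0.87 ≈ 0.17.

0.17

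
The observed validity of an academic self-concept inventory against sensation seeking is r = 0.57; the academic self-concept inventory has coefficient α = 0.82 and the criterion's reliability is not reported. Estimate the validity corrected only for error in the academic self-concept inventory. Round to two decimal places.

Single correction: r_c = r_obs / √r_xx = 0.57 / √0.82 = 0.57 / 0.9055 ≈ 0.63.

0.63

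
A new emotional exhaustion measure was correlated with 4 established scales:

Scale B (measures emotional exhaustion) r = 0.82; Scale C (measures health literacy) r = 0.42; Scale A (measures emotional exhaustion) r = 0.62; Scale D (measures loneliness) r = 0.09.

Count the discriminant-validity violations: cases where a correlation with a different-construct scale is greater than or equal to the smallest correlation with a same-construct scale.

Convergent (same construct = emotional exhaustion): Scale B, Scale A.
Smallest convergent = 0.62. Discriminant values: 0.42, 0.09; count ≥ 0.62 → 0.

0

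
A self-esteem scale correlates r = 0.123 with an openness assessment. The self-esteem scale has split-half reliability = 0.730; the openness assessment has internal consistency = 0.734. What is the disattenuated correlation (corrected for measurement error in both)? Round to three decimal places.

r_true = r_obs / √(r_xx · r_yy) = 0.123 / √(0.730 × 0.734) = 0.123 / √0.535820 = 0.123 / 0.7320 ≈ 0.168.

0.168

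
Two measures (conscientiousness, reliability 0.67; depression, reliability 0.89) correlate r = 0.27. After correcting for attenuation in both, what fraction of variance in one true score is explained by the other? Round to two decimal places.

Disattenuated r = 0.27 / √(0.67 × 0.89) = 0.27 / 0.7722 = 0.3497.
Shared true-score variance = 0.3497² = 0.1223 ≈ 0.12.

0.12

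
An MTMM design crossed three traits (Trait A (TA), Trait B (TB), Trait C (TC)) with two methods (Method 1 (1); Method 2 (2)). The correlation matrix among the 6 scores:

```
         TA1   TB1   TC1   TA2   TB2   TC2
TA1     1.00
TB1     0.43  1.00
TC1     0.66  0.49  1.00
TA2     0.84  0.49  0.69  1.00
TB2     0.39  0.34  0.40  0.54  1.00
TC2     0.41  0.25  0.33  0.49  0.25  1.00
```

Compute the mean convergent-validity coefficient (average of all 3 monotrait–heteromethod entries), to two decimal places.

0.50

Convergent values: 0.84, 0.34, 0.33; mean = 1.51/3 = 0.50.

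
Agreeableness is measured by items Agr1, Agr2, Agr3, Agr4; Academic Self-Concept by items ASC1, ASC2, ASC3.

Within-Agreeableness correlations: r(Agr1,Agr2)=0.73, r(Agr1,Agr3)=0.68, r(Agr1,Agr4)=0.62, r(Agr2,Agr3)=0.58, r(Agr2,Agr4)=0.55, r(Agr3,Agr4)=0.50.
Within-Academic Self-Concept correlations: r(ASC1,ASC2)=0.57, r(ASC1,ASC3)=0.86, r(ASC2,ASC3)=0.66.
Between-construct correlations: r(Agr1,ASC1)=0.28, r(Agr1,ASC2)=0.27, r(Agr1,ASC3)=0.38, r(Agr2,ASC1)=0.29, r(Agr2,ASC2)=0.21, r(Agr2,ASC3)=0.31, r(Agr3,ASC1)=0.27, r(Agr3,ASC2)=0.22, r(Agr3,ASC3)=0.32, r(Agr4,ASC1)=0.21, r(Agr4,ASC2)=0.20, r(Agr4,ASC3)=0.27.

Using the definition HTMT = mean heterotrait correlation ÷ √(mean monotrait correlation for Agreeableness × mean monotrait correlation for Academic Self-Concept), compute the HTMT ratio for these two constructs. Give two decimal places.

0.41

Between-construct mean = 3.23/12 = 0.2692.
Mean within-Agr = 3.66/6 = 0.6100; mean within-ASC = 2.09/3 = 0.6967.
Geometric mean = √(0.6100 × 0.6967) = 0.6519.
HTMT = 0.2692 / 0.6519 = 0.41.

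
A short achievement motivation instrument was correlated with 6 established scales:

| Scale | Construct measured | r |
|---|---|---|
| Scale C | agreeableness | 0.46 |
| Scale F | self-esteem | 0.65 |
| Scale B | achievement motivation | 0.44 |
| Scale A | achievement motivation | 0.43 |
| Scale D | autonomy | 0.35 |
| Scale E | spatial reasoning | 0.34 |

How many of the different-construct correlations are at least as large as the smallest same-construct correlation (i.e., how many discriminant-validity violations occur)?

2

Convergent (same construct = achievement motivation): Scale B, Scale A.
Smallest convergent = 0.43. Discriminant values: 0.46, 0.65, 0.35, 0.34; count ≥ 0.43 → 2.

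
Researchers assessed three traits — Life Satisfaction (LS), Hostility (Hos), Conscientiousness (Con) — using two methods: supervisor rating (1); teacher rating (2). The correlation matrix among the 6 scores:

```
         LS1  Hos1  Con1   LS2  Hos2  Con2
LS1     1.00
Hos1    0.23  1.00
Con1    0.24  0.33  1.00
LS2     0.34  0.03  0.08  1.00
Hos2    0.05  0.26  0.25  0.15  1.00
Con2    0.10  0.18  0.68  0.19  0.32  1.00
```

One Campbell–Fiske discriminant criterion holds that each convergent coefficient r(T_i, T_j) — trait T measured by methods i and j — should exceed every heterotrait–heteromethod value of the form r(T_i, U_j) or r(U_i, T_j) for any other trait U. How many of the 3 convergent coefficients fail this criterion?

Checking each validity diagonal entry against its comparison values:
LS (methods 1·2): 0.34 vs {0.05, 0.03, 0.10, 0.08} → pass.
Hos (methods 1·2): 0.26 vs {0.03, 0.05, 0.18, 0.25} → pass.
Con (methods 1·2): 0.68 vs {0.08, 0.10, 0.25, 0.18} → pass.
0 of 3 fail.

0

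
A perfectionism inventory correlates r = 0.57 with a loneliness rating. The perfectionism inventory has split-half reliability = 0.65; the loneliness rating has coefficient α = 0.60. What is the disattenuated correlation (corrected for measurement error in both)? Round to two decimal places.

r_true = r_obs / √(r_xx · r_yy) = 0.57 / √(0.65 × 0.60) = 0.57 / √0.3900 = 0.57 / 0.6245 ≈ 0.91.

0.91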